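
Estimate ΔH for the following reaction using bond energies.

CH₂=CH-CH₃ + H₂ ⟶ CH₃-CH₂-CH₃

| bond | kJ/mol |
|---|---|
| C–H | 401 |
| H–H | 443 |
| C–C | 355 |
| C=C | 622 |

ΔH ≈ −92 kJ

Bonds broken (reactants):
  C–C: 1 × 355 = 355
  C–H: 6 × 401 = 2406
  C=C: 1 × 622 = 622
  H–H: 1 × 443 = 443
  Σ(broken) = 3826 kJ
Bonds formed (products):
  C–C: 2 × 355 = 710
  C–H: 8 × 401 = 3208
  Σ(formed) = 3918 kJ
ΔH = Σ(broken) − Σ(formed) = 3826 − 3918 = −92 kJ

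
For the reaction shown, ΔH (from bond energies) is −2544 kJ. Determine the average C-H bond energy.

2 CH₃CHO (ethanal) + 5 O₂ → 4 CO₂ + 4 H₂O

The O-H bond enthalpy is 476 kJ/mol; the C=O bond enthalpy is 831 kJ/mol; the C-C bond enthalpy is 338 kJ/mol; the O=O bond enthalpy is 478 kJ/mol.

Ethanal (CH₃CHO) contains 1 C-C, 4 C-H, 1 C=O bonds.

Let D be the C-H bond energy.
Σ(broken) = 2×338 + 8×D + 2×831 + 5×478 = 4728 + 8D
Σ(formed) = 8×831 + 8×476 = 10456
ΔH = Σ(broken) − Σ(formed) = (4728 + 8D) − (10456) = −5728 + 8D
Setting this equal to −2544 kJ gives 8D = 3184, so D = 398 kJ/mol.

D(C-H) ≈ 398 kJ/mol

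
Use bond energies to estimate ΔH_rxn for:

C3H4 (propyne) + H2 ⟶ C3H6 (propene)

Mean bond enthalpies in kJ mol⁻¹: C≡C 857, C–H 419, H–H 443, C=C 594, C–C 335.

Bonds broken (reactants):
  C≡C: 1 × 857 = 857
  C–C: 1 × 335 = 335
  C–H: 4 × 419 = 1676
  H–H: 1 × 443 = 443
  Σ(broken) = 3311 kJ
Bonds formed (products):
  C–C: 1 × 335 = 335
  C–H: 6 × 419 = 2514
  C=C: 1 × 594 = 594
  Σ(formed) = 3443 kJ
ΔH = Σ(broken) − Σ(formed) = 3311 − 3443 = −132 kJ

ΔH ≈ −132 kJ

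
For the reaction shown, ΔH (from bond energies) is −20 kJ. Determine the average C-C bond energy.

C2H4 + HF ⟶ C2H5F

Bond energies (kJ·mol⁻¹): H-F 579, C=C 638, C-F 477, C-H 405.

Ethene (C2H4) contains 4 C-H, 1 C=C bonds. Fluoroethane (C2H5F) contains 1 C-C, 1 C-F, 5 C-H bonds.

D(C-C) ≈ 355 kJ/mol

Let D be the C-C bond energy.
Σ(broken) = 4×405 + 1×638 + 1×579 = 2837
Σ(formed) = 1×D + 1×477 + 5×405 = 2502 + D
ΔH = Σ(broken) − Σ(formed) = (2837) − (2502 + D) = +335 − D
Setting this equal to −20 kJ gives D = 355 kJ/mol.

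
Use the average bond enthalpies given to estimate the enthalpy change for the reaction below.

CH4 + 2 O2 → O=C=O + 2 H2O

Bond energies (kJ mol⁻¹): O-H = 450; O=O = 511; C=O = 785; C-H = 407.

ΔH ≈ −720 kJ

Bonds broken (reactants):
  C-H: 4 × 407 = 1628
  O=O: 2 × 511 = 1022
  Σ(broken) = 2650 kJ
Bonds formed (products):
  C=O: 2 × 785 = 1570
  O-H: 4 × 450 = 1800
  Σ(formed) = 3370 kJ
ΔH = Σ(broken) − Σ(formed) = 2650 − 3370 = −720 kJ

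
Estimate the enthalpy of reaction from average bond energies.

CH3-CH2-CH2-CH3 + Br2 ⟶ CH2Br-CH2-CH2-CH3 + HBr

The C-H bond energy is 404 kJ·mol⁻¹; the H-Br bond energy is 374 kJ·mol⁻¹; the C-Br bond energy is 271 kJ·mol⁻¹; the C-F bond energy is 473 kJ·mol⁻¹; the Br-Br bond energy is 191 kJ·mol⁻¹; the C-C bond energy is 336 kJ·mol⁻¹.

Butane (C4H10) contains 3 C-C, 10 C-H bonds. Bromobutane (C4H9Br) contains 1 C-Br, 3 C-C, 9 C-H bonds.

ΔH ≈ −50 kJ

Bonds broken (reactants):
  Br-Br: 1 × 191 = 191
  C-C: 3 × 336 = 1008
  C-H: 10 × 404 = 4040
  Σ(broken) = 5239 kJ
Bonds formed (products):
  C-Br: 1 × 271 = 271
  C-C: 3 × 336 = 1008
  C-H: 9 × 404 = 3636
  H-Br: 1 × 374 = 374
  Σ(formed) = 5289 kJ
ΔH = Σ(broken) − Σ(formed) = 5239 − 5289 = −50 kJ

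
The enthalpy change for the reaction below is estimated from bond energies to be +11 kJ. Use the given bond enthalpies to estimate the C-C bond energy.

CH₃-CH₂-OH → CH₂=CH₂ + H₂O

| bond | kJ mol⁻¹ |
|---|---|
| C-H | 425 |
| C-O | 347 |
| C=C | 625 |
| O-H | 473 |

Let D be the C-C bond energy.
Σ(broken) = 1×D + 5×425 + 1×347 + 1×473 = 2945 + D
Σ(formed) = 4×425 + 1×625 + 2×473 = 3271
ΔH = Σ(broken) − Σ(formed) = (2945 + D) − (3271) = −326 + D
Setting this equal to +11 kJ gives D = 337 kJ/mol.

D(C-C) ≈ 337 kJ/mol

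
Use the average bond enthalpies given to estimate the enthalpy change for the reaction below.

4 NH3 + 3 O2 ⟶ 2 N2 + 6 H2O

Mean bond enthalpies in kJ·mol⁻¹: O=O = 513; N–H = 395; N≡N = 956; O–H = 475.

Bonds broken (reactants):
  N–H: 12 × 395 = 4740
  O=O: 3 × 513 = 1539
  Σ(broken) = 6279 kJ
Bonds formed (products):
  N≡N: 2 × 956 = 1912
  O–H: 12 × 475 = 5700
  Σ(formed) = 7612 kJ
ΔH = Σ(broken) − Σ(formed) = 6279 − 7612 = −1333 kJ

ΔH ≈ −1333 kJ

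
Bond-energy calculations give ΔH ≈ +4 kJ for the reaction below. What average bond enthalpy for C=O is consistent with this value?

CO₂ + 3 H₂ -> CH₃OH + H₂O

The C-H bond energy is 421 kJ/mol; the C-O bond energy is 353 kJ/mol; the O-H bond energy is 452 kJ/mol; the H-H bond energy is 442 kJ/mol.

D(C=O) ≈ 825 kJ/mol

Let D be the C=O bond energy.
Σ(broken) = 2×D + 3×442 = 1326 + 2D
Σ(formed) = 3×421 + 1×353 + 3×452 = 2972
ΔH = Σ(broken) − Σ(formed) = (1326 + 2D) − (2972) = −1646 + 2D
Setting this equal to +4 kJ gives 2D = 1650, so D = 825 kJ/mol.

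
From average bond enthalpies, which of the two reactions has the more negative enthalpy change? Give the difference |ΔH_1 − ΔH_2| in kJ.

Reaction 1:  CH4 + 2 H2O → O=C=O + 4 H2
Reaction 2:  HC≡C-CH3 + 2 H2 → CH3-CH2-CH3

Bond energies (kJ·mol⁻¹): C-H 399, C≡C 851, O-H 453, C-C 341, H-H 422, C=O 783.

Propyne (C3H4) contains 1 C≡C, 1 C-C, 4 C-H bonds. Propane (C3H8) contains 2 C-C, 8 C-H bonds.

Reaction 1:
  Bonds broken (reactants):
    C-H: 4 × 399 = 1596
    O-H: 4 × 453 = 1812
    Σ(broken) = 3408 kJ
  Bonds formed (products):
    C=O: 2 × 783 = 1566
    H-H: 4 × 422 = 1688
    Σ(formed) = 3254 kJ
  ΔH_1 = 3408 − 3254 = +154 kJ
Reaction 2:
  Bonds broken (reactants):
    C≡C: 1 × 851 = 851
    C-C: 1 × 341 = 341
    C-H: 4 × 399 = 1596
    H-H: 2 × 422 = 844
    Σ(broken) = 3632 kJ
  Bonds formed (products):
    C-C: 2 × 341 = 682
    C-H: 8 × 399 = 3192
    Σ(formed) = 3874 kJ
  ΔH_2 = 3632 − 3874 = −242 kJ
ΔH_1 − ΔH_2 = +396 kJ, so reaction 2 has the more negative ΔH; |ΔH_1 − ΔH_2| = 396 kJ.

Reaction 2, by 396 kJ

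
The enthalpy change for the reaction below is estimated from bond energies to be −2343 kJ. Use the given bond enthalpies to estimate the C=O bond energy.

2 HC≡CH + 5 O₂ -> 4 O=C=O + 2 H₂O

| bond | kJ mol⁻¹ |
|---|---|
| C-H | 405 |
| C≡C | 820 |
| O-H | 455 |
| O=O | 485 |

D(C=O) ≈ 776 kJ/mol

Let D be the C=O bond energy.
Σ(broken) = 2×820 + 4×405 + 5×485 = 5685
Σ(formed) = 8×D + 4×455 = 1820 + 8D
ΔH = Σ(broken) − Σ(formed) = (5685) − (1820 + 8D) = +3865 − 8D
Setting this equal to −2343 kJ gives 8D = 6208, so D = 776 kJ/mol.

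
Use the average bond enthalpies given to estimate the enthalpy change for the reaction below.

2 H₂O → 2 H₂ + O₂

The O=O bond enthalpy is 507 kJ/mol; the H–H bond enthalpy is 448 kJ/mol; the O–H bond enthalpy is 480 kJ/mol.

Bonds broken (reactants):
  O–H: 4 × 480 = 1920
  Σ(broken) = 1920 kJ
Bonds formed (products):
  H–H: 2 × 448 = 896
  O=O: 1 × 507 = 507
  Σ(formed) = 1403 kJ
ΔH = Σ(broken) − Σ(formed) = 1920 − 1403 = +517 kJ

ΔH ≈ +517 kJ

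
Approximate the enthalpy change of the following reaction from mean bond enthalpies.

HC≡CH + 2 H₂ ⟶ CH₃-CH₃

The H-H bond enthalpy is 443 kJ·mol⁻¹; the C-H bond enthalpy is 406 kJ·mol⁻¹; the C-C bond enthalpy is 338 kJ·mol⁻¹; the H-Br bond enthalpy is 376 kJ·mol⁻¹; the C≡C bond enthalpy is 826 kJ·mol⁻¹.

ΔH ≈ −250 kJ

Bonds broken (reactants):
  C≡C: 1 × 826 = 826
  C-H: 2 × 406 = 812
  H-H: 2 × 443 = 886
  Σ(broken) = 2524 kJ
Bonds formed (products):
  C-C: 1 × 338 = 338
  C-H: 6 × 406 = 2436
  Σ(formed) = 2774 kJ
ΔH = Σ(broken) − Σ(formed) = 2524 − 2774 = −250 kJ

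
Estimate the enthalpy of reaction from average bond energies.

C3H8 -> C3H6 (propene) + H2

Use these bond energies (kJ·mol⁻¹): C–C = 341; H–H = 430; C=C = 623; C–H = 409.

Bonds broken (reactants):
  C–C: 2 × 341 = 682
  C–H: 8 × 409 = 3272
  Σ(broken) = 3954 kJ
Bonds formed (products):
  C–C: 1 × 341 = 341
  C–H: 6 × 409 = 2454
  C=C: 1 × 623 = 623
  H–H: 1 × 430 = 430
  Σ(formed) = 3848 kJ
ΔH = Σ(broken) − Σ(formed) = 3954 − 3848 = +106 kJ

ΔH ≈ +106 kJ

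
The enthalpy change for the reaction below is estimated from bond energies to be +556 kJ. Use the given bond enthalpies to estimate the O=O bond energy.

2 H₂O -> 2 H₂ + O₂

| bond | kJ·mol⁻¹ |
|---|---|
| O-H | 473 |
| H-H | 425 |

D(O=O) ≈ 486 kJ/mol

Let D be the O=O bond energy.
Σ(broken) = 4×473 = 1892
Σ(formed) = 2×425 + 1×D = 850 + D
ΔH = Σ(broken) − Σ(formed) = (1892) − (850 + D) = +1042 − D
Setting this equal to +556 kJ gives D = 486 kJ/mol.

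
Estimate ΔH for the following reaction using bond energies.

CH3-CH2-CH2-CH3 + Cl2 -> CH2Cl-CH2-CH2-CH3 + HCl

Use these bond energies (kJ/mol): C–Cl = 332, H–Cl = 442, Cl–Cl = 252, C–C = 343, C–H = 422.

Bonds broken (reactants):
  C–C: 3 × 343 = 1029
  C–H: 10 × 422 = 4220
  Cl–Cl: 1 × 252 = 252
  Σ(broken) = 5501 kJ
Bonds formed (products):
  C–C: 3 × 343 = 1029
  C–Cl: 1 × 332 = 332
  C–H: 9 × 422 = 3798
  H–Cl: 1 × 442 = 442
  Σ(formed) = 5601 kJ
ΔH = Σ(broken) − Σ(formed) = 5501 − 5601 = −100 kJ

ΔH ≈ −100 kJ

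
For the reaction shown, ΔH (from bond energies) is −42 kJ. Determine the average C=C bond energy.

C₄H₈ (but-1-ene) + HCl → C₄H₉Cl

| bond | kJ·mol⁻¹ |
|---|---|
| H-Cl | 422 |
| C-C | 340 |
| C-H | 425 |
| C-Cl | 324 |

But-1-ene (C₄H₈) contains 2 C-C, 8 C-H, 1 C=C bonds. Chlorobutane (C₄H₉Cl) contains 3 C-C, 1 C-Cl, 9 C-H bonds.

D(C=C) ≈ 625 kJ/mol

Let D be the C=C bond energy.
Σ(broken) = 2×340 + 8×425 + 1×D + 1×422 = 4502 + D
Σ(formed) = 3×340 + 1×324 + 9×425 = 5169
ΔH = Σ(broken) − Σ(formed) = (4502 + D) − (5169) = −667 + D
Setting this equal to −42 kJ gives D = 625 kJ/mol.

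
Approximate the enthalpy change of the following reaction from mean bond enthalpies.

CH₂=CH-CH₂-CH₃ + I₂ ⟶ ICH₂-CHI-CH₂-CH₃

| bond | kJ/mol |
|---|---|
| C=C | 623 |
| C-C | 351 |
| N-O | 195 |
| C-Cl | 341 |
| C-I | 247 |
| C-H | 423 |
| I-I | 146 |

ΔH ≈ −76 kJ

Bonds broken (reactants):
  C-C: 2 × 351 = 702
  C-H: 8 × 423 = 3384
  C=C: 1 × 623 = 623
  I-I: 1 × 146 = 146
  Σ(broken) = 4855 kJ
Bonds formed (products):
  C-C: 3 × 351 = 1053
  C-H: 8 × 423 = 3384
  C-I: 2 × 247 = 494
  Σ(formed) = 4931 kJ
ΔH = Σ(broken) − Σ(formed) = 4855 − 4931 = −76 kJ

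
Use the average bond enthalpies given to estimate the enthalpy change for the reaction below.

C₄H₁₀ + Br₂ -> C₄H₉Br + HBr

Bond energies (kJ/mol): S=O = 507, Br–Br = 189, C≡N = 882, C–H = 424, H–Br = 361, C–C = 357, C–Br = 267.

ΔH ≈ −15 kJ

Bonds broken (reactants):
  Br–Br: 1 × 189 = 189
  C–C: 3 × 357 = 1071
  C–H: 10 × 424 = 4240
  Σ(broken) = 5500 kJ
Bonds formed (products):
  C–Br: 1 × 267 = 267
  C–C: 3 × 357 = 1071
  C–H: 9 × 424 = 3816
  H–Br: 1 × 361 = 361
  Σ(formed) = 5515 kJ
ΔH = Σ(broken) − Σ(formed) = 5500 − 5515 = −15 kJ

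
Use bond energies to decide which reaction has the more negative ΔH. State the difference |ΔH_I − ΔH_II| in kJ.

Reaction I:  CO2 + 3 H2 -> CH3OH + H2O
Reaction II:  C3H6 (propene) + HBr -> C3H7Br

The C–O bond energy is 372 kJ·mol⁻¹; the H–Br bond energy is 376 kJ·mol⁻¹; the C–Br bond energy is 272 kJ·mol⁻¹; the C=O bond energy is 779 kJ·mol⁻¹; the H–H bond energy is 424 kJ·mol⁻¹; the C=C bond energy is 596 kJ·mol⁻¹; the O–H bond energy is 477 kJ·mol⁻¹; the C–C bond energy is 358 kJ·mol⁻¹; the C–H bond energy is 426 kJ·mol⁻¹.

Reaction I, by 167 kJ

Reaction I:
  Bonds broken (reactants):
    C=O: 2 × 779 = 1558
    H–H: 3 × 424 = 1272
    Σ(broken) = 2830 kJ
  Bonds formed (products):
    C–H: 3 × 426 = 1278
    C–O: 1 × 372 = 372
    O–H: 3 × 477 = 1431
    Σ(formed) = 3081 kJ
  ΔH_I = 2830 − 3081 = −251 kJ
Reaction II:
  Bonds broken (reactants):
    C–C: 1 × 358 = 358
    C–H: 6 × 426 = 2556
    C=C: 1 × 596 = 596
    H–Br: 1 × 376 = 376
    Σ(broken) = 3886 kJ
  Bonds formed (products):
    C–Br: 1 × 272 = 272
    C–C: 2 × 358 = 716
    C–H: 7 × 426 = 2982
    Σ(formed) = 3970 kJ
  ΔH_II = 3886 − 3970 = −84 kJ
ΔH_I − ΔH_II = −167 kJ, so reaction I has the more negative ΔH; |ΔH_I − ΔH_II| = 167 kJ.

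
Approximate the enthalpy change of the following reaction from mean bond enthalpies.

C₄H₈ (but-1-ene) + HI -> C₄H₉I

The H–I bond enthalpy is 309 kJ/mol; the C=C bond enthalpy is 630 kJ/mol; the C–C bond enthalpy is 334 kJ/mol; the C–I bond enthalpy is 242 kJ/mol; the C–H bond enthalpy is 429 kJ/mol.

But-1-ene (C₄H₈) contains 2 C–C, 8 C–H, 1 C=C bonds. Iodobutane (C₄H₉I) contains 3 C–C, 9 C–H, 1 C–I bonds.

Bonds broken (reactants):
  C–C: 2 × 334 = 668
  C–H: 8 × 429 = 3432
  C=C: 1 × 630 = 630
  H–I: 1 × 309 = 309
  Σ(broken) = 5039 kJ
Bonds formed (products):
  C–C: 3 × 334 = 1002
  C–H: 9 × 429 = 3861
  C–I: 1 × 242 = 242
  Σ(formed) = 5105 kJ
ΔH = Σ(broken) − Σ(formed) = 5039 − 5105 = −66 kJ

ΔH ≈ −66 kJ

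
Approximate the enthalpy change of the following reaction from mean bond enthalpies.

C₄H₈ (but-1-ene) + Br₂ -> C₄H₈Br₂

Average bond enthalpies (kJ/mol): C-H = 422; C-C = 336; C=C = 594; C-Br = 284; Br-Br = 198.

Bonds broken (reactants):
  Br-Br: 1 × 198 = 198
  C-C: 2 × 336 = 672
  C-H: 8 × 422 = 3376
  C=C: 1 × 594 = 594
  Σ(broken) = 4840 kJ
Bonds formed (products):
  C-Br: 2 × 284 = 568
  C-C: 3 × 336 = 1008
  C-H: 8 × 422 = 3376
  Σ(formed) = 4952 kJ
ΔH = Σ(broken) − Σ(formed) = 4840 − 4952 = −112 kJ

ΔH ≈ −112 kJ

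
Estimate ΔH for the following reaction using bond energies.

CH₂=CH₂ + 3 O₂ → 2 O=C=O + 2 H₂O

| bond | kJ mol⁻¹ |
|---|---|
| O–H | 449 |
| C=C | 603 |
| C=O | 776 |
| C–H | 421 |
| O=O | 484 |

ΔH ≈ −1161 kJ

Bonds broken (reactants):
  C–H: 4 × 421 = 1684
  C=C: 1 × 603 = 603
  O=O: 3 × 484 = 1452
  Σ(broken) = 3739 kJ
Bonds formed (products):
  C=O: 4 × 776 = 3104
  O–H: 4 × 449 = 1796
  Σ(formed) = 4900 kJ
ΔH = Σ(broken) − Σ(formed) = 3739 − 4900 = −1161 kJ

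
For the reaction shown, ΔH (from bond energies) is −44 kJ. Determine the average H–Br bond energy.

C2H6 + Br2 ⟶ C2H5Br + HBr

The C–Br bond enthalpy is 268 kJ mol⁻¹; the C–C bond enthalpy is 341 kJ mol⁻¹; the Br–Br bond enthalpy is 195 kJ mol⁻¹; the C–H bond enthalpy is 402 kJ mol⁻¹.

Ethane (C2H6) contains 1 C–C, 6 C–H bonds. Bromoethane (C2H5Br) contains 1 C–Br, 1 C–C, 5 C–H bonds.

D(H–Br) ≈ 373 kJ/mol

Let D be the H–Br bond energy.
Σ(broken) = 1×195 + 1×341 + 6×402 = 2948
Σ(formed) = 1×268 + 1×341 + 5×402 + 1×D = 2619 + D
ΔH = Σ(broken) − Σ(formed) = (2948) − (2619 + D) = +329 − D
Setting this equal to −44 kJ gives D = 373 kJ/mol.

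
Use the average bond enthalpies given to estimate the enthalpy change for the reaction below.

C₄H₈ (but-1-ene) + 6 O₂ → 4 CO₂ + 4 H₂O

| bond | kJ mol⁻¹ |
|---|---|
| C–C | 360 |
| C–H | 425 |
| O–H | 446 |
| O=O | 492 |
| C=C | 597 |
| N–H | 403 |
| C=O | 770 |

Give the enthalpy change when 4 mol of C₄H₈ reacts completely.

ΔH = −8236 kJ

Bonds broken (reactants):
  C–C: 2 × 360 = 720
  C–H: 8 × 425 = 3400
  C=C: 1 × 597 = 597
  O=O: 6 × 492 = 2952
  Σ(broken) = 7669 kJ
Bonds formed (products):
  C=O: 8 × 770 = 6160
  O–H: 8 × 446 = 3568
  Σ(formed) = 9728 kJ
ΔH = Σ(broken) − Σ(formed) = 7669 − 9728 = −2059 kJ
For 4× the reaction as written: 4 × (−2059) = −8236 kJ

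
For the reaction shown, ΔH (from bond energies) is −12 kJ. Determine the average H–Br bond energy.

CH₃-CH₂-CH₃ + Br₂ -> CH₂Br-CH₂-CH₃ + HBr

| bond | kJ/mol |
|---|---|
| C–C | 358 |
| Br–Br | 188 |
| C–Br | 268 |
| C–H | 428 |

Let D be the H–Br bond energy.
Σ(broken) = 1×188 + 2×358 + 8×428 = 4328
Σ(formed) = 1×268 + 2×358 + 7×428 + 1×D = 3980 + D
ΔH = Σ(broken) − Σ(formed) = (4328) − (3980 + D) = +348 − D
Setting this equal to −12 kJ gives D = 360 kJ/mol.

D(H–Br) ≈ 360 kJ/mol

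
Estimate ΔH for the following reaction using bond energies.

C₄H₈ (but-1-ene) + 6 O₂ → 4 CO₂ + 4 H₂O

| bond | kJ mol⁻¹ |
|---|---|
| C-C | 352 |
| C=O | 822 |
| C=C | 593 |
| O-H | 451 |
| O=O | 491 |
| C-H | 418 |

Bonds broken (reactants):
  C-C: 2 × 352 = 704
  C-H: 8 × 418 = 3344
  C=C: 1 × 593 = 593
  O=O: 6 × 491 = 2946
  Σ(broken) = 7587 kJ
Bonds formed (products):
  C=O: 8 × 822 = 6576
  O-H: 8 × 451 = 3608
  Σ(formed) = 10184 kJ
ΔH = Σ(broken) − Σ(formed) = 7587 − 10184 = −2597 kJ

ΔH ≈ −2597 kJ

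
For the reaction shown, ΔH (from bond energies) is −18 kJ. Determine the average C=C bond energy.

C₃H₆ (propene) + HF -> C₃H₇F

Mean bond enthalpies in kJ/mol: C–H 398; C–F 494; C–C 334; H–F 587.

D(C=C) ≈ 621 kJ/mol

Let D be the C=C bond energy.
Σ(broken) = 1×334 + 6×398 + 1×D + 1×587 = 3309 + D
Σ(formed) = 2×334 + 1×494 + 7×398 = 3948
ΔH = Σ(broken) − Σ(formed) = (3309 + D) − (3948) = −639 + D
Setting this equal to −18 kJ gives D = 621 kJ/mol.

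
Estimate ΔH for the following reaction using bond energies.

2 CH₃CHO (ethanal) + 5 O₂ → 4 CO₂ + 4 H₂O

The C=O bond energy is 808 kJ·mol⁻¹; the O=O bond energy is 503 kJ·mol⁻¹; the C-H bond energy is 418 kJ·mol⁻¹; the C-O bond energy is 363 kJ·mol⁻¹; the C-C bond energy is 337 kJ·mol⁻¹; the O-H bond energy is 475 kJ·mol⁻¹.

ΔH ≈ −2115 kJ

Bonds broken (reactants):
  C-C: 2 × 337 = 674
  C-H: 8 × 418 = 3344
  C=O: 2 × 808 = 1616
  O=O: 5 × 503 = 2515
  Σ(broken) = 8149 kJ
Bonds formed (products):
  C=O: 8 × 808 = 6464
  O-H: 8 × 475 = 3800
  Σ(formed) = 10264 kJ
ΔH = Σ(broken) − Σ(formed) = 8149 − 10264 = −2115 kJ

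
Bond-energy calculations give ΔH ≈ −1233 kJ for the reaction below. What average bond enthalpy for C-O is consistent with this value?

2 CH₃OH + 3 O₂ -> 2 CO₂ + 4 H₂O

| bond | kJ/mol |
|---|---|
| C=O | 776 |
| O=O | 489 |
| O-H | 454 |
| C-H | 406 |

D(C-O) ≈ 346 kJ/mol

Let D be the C-O bond energy.
Σ(broken) = 6×406 + 2×D + 2×454 + 3×489 = 4811 + 2D
Σ(formed) = 4×776 + 8×454 = 6736
ΔH = Σ(broken) − Σ(formed) = (4811 + 2D) − (6736) = −1925 + 2D
Setting this equal to −1233 kJ gives 2D = 692, so D = 346 kJ/mol.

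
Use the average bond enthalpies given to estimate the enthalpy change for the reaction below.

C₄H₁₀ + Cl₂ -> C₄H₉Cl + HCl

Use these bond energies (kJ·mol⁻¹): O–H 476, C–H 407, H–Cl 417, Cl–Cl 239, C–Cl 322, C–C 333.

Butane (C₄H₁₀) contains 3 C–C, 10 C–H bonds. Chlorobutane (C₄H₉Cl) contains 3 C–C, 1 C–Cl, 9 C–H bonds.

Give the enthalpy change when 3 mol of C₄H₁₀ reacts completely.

Bonds broken (reactants):
  C–C: 3 × 333 = 999
  C–H: 10 × 407 = 4070
  Cl–Cl: 1 × 239 = 239
  Σ(broken) = 5308 kJ
Bonds formed (products):
  C–C: 3 × 333 = 999
  C–Cl: 1 × 322 = 322
  C–H: 9 × 407 = 3663
  H–Cl: 1 × 417 = 417
  Σ(formed) = 5401 kJ
ΔH = Σ(broken) − Σ(formed) = 5308 − 5401 = −93 kJ
For 3× the reaction as written: 3 × (−93) = −279 kJ

ΔH = −279 kJ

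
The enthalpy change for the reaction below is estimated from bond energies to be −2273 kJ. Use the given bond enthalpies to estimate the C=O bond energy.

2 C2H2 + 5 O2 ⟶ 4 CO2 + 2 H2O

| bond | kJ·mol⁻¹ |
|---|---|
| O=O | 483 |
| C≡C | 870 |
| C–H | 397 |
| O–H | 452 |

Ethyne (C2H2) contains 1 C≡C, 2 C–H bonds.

Let D be the C=O bond energy.
Σ(broken) = 2×870 + 4×397 + 5×483 = 5743
Σ(formed) = 8×D + 4×452 = 1808 + 8D
ΔH = Σ(broken) − Σ(formed) = (5743) − (1808 + 8D) = +3935 − 8D
Setting this equal to −2273 kJ gives 8D = 6208, so D = 776 kJ/mol.

D(C=O) ≈ 776 kJ/mol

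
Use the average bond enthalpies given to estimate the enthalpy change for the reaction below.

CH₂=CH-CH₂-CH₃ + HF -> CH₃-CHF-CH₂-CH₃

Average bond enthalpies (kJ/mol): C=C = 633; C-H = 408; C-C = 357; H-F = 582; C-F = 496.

Bonds broken (reactants):
  C-C: 2 × 357 = 714
  C-H: 8 × 408 = 3264
  C=C: 1 × 633 = 633
  H-F: 1 × 582 = 582
  Σ(broken) = 5193 kJ
Bonds formed (products):
  C-C: 3 × 357 = 1071
  C-F: 1 × 496 = 496
  C-H: 9 × 408 = 3672
  Σ(formed) = 5239 kJ
ΔH = Σ(broken) − Σ(formed) = 5193 − 5239 = −46 kJ

ΔH ≈ −46 kJ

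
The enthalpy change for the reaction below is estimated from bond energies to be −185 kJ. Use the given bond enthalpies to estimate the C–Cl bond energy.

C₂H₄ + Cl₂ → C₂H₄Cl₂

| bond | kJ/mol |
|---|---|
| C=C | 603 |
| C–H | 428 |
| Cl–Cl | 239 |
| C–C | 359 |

Let D be the C–Cl bond energy.
Σ(broken) = 4×428 + 1×603 + 1×239 = 2554
Σ(formed) = 1×359 + 2×D + 4×428 = 2071 + 2D
ΔH = Σ(broken) − Σ(formed) = (2554) − (2071 + 2D) = +483 − 2D
Setting this equal to −185 kJ gives 2D = 668, so D = 334 kJ/mol.

D(C–Cl) ≈ 334 kJ/mol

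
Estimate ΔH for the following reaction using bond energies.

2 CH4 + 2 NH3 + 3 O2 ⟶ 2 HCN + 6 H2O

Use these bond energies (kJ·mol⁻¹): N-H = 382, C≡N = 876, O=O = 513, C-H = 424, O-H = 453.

ΔH ≈ −813 kJ

Bonds broken (reactants):
  C-H: 8 × 424 = 3392
  N-H: 6 × 382 = 2292
  O=O: 3 × 513 = 1539
  Σ(broken) = 7223 kJ
Bonds formed (products):
  C≡N: 2 × 876 = 1752
  C-H: 2 × 424 = 848
  O-H: 12 × 453 = 5436
  Σ(formed) = 8036 kJ
ΔH = Σ(broken) − Σ(formed) = 7223 − 8036 = −813 kJ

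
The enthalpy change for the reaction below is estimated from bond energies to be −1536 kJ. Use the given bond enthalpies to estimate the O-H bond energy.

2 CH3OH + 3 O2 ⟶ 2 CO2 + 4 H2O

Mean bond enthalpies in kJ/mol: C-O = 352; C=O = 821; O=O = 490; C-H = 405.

Let D be the O-H bond energy.
Σ(broken) = 6×405 + 2×352 + 2×D + 3×490 = 4604 + 2D
Σ(formed) = 4×821 + 8×D = 3284 + 8D
ΔH = Σ(broken) − Σ(formed) = (4604 + 2D) − (3284 + 8D) = +1320 − 6D
Setting this equal to −1536 kJ gives 6D = 2856, so D = 476 kJ/mol.

D(O-H) ≈ 476 kJ/mol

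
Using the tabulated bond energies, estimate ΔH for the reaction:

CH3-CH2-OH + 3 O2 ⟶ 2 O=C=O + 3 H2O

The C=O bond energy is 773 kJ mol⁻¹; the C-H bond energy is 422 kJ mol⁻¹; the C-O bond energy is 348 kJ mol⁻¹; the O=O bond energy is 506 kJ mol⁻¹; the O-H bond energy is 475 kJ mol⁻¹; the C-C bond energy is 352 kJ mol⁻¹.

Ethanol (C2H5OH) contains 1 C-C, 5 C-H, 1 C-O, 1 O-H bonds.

ΔH ≈ −1139 kJ

Bonds broken (reactants):
  C-C: 1 × 352 = 352
  C-H: 5 × 422 = 2110
  C-O: 1 × 348 = 348
  O-H: 1 × 475 = 475
  O=O: 3 × 506 = 1518
  Σ(broken) = 4803 kJ
Bonds formed (products):
  C=O: 4 × 773 = 3092
  O-H: 6 × 475 = 2850
  Σ(formed) = 5942 kJ
ΔH = Σ(broken) − Σ(formed) = 4803 − 5942 = −1139 kJ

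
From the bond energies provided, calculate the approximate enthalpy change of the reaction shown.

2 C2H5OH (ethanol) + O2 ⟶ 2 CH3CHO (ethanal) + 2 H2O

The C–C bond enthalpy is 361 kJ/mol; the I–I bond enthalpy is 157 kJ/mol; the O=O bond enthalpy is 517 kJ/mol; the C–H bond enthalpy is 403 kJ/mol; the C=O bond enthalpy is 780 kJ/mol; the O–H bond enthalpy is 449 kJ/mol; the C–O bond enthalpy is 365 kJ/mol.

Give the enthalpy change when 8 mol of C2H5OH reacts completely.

ΔH = −1620 kJ

Bonds broken (reactants):
  C–C: 2 × 361 = 722
  C–H: 10 × 403 = 4030
  C–O: 2 × 365 = 730
  O–H: 2 × 449 = 898
  O=O: 1 × 517 = 517
  Σ(broken) = 6897 kJ
Bonds formed (products):
  C–C: 2 × 361 = 722
  C–H: 8 × 403 = 3224
  C=O: 2 × 780 = 1560
  O–H: 4 × 449 = 1796
  Σ(formed) = 7302 kJ
ΔH = Σ(broken) − Σ(formed) = 6897 − 7302 = −405 kJ
For 4× the reaction as written: 4 × (−405) = −1620 kJ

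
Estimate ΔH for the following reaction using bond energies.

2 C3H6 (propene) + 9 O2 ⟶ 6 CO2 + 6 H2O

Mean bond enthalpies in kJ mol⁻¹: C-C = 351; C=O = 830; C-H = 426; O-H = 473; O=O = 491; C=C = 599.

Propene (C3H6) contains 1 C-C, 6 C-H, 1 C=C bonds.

ΔH ≈ −4205 kJ

Bonds broken (reactants):
  C-C: 2 × 351 = 702
  C-H: 12 × 426 = 5112
  C=C: 2 × 599 = 1198
  O=O: 9 × 491 = 4419
  Σ(broken) = 11431 kJ
Bonds formed (products):
  C=O: 12 × 830 = 9960
  O-H: 12 × 473 = 5676
  Σ(formed) = 15636 kJ
ΔH = Σ(broken) − Σ(formed) = 11431 − 15636 = −4205 kJ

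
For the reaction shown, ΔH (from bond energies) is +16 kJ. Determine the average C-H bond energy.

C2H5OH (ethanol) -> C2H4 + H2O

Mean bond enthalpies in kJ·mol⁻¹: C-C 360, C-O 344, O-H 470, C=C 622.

D(C-H) ≈ 404 kJ/mol

Let D be the C-H bond energy.
Σ(broken) = 1×360 + 5×D + 1×344 + 1×470 = 1174 + 5D
Σ(formed) = 4×D + 1×622 + 2×470 = 1562 + 4D
ΔH = Σ(broken) − Σ(formed) = (1174 + 5D) − (1562 + 4D) = −388 + D
Setting this equal to +16 kJ gives D = 404 kJ/mol.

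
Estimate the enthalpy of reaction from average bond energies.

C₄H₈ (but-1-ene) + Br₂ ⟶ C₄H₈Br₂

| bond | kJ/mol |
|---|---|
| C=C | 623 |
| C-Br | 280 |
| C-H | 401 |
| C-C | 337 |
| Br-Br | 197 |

ΔH ≈ −77 kJ

Bonds broken (reactants):
  Br-Br: 1 × 197 = 197
  C-C: 2 × 337 = 674
  C-H: 8 × 401 = 3208
  C=C: 1 × 623 = 623
  Σ(broken) = 4702 kJ
Bonds formed (products):
  C-Br: 2 × 280 = 560
  C-C: 3 × 337 = 1011
  C-H: 8 × 401 = 3208
  Σ(formed) = 4779 kJ
ΔH = Σ(broken) − Σ(formed) = 4702 − 4779 = −77 kJ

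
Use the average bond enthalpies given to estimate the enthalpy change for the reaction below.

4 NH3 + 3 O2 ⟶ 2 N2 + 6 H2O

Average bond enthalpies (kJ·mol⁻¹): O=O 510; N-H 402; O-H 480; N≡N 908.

Bonds broken (reactants):
  N-H: 12 × 402 = 4824
  O=O: 3 × 510 = 1530
  Σ(broken) = 6354 kJ
Bonds formed (products):
  N≡N: 2 × 908 = 1816
  O-H: 12 × 480 = 5760
  Σ(formed) = 7576 kJ
ΔH = Σ(broken) − Σ(formed) = 6354 − 7576 = −1222 kJ

ΔH ≈ −1222 kJ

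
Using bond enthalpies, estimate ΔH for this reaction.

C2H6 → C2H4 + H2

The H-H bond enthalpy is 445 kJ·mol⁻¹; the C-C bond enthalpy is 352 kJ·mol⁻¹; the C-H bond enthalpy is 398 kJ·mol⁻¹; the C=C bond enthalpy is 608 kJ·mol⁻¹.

Bonds broken (reactants):
  C-C: 1 × 352 = 352
  C-H: 6 × 398 = 2388
  Σ(broken) = 2740 kJ
Bonds formed (products):
  C-H: 4 × 398 = 1592
  C=C: 1 × 608 = 608
  H-H: 1 × 445 = 445
  Σ(formed) = 2645 kJ
ΔH = Σ(broken) − Σ(formed) = 2740 − 2645 = +95 kJ

ΔH ≈ +95 kJ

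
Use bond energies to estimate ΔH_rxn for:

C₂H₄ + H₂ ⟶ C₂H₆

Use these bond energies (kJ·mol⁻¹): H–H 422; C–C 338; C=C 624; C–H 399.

Bonds broken (reactants):
  C–H: 4 × 399 = 1596
  C=C: 1 × 624 = 624
  H–H: 1 × 422 = 422
  Σ(broken) = 2642 kJ
Bonds formed (products):
  C–C: 1 × 338 = 338
  C–H: 6 × 399 = 2394
  Σ(formed) = 2732 kJ
ΔH = Σ(broken) − Σ(formed) = 2642 − 2732 = −90 kJ

ΔH ≈ −90 kJ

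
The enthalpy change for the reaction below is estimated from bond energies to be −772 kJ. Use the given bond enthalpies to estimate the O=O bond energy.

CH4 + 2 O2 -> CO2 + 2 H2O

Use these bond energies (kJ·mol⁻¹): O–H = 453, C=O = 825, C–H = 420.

Let D be the O=O bond energy.
Σ(broken) = 4×420 + 2×D = 1680 + 2D
Σ(formed) = 2×825 + 4×453 = 3462
ΔH = Σ(broken) − Σ(formed) = (1680 + 2D) − (3462) = −1782 + 2D
Setting this equal to −772 kJ gives 2D = 1010, so D = 505 kJ/mol.

D(O=O) ≈ 505 kJ/mol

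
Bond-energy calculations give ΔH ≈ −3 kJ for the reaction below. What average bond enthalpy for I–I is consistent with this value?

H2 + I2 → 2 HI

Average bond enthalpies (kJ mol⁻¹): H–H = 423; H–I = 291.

Let D be the I–I bond energy.
Σ(broken) = 1×423 + 1×D = 423 + D
Σ(formed) = 2×291 = 582
ΔH = Σ(broken) − Σ(formed) = (423 + D) − (582) = −159 + D
Setting this equal to −3 kJ gives D = 156 kJ/mol.

D(I–I) ≈ 156 kJ/mol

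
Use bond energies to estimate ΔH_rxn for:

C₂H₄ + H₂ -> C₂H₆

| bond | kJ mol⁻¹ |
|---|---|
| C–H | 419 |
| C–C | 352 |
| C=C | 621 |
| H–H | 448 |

Bonds broken (reactants):
  C–H: 4 × 419 = 1676
  C=C: 1 × 621 = 621
  H–H: 1 × 448 = 448
  Σ(broken) = 2745 kJ
Bonds formed (products):
  C–C: 1 × 352 = 352
  C–H: 6 × 419 = 2514
  Σ(formed) = 2866 kJ
ΔH = Σ(broken) − Σ(formed) = 2745 − 2866 = −121 kJ

ΔH ≈ −121 kJ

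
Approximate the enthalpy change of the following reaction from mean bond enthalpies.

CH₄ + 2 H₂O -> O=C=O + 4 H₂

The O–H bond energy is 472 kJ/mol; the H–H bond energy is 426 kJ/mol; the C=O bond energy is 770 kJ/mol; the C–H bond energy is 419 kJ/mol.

Bonds broken (reactants):
  C–H: 4 × 419 = 1676
  O–H: 4 × 472 = 1888
  Σ(broken) = 3564 kJ
Bonds formed (products):
  C=O: 2 × 770 = 1540
  H–H: 4 × 426 = 1704
  Σ(formed) = 3244 kJ
ΔH = Σ(broken) − Σ(formed) = 3564 − 3244 = +320 kJ

ΔH ≈ +320 kJ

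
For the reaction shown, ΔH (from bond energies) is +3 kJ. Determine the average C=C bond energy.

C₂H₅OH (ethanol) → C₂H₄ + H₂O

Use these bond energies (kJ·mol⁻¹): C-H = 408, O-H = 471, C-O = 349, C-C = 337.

Let D be the C=C bond energy.
Σ(broken) = 1×337 + 5×408 + 1×349 + 1×471 = 3197
Σ(formed) = 4×408 + 1×D + 2×471 = 2574 + D
ΔH = Σ(broken) − Σ(formed) = (3197) − (2574 + D) = +623 − D
Setting this equal to +3 kJ gives D = 620 kJ/mol.

D(C=C) ≈ 620 kJ/mol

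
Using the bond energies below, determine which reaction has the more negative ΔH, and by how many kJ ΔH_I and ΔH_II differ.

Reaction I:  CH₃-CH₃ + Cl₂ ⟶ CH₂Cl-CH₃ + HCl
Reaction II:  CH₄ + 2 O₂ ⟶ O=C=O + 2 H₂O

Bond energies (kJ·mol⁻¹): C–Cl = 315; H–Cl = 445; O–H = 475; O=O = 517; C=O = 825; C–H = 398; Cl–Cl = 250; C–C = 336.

Reaction I:
  Bonds broken (reactants):
    C–C: 1 × 336 = 336
    C–H: 6 × 398 = 2388
    Cl–Cl: 1 × 250 = 250
    Σ(broken) = 2974 kJ
  Bonds formed (products):
    C–C: 1 × 336 = 336
    C–Cl: 1 × 315 = 315
    C–H: 5 × 398 = 1990
    H–Cl: 1 × 445 = 445
    Σ(formed) = 3086 kJ
  ΔH_I = 2974 − 3086 = −112 kJ
Reaction II:
  Bonds broken (reactants):
    C–H: 4 × 398 = 1592
    O=O: 2 × 517 = 1034
    Σ(broken) = 2626 kJ
  Bonds formed (products):
    C=O: 2 × 825 = 1650
    O–H: 4 × 475 = 1900
    Σ(formed) = 3550 kJ
  ΔH_II = 2626 − 3550 = −924 kJ
ΔH_I − ΔH_II = +812 kJ, so reaction II has the more negative ΔH; |ΔH_I − ΔH_II| = 812 kJ.

Reaction II, by 812 kJ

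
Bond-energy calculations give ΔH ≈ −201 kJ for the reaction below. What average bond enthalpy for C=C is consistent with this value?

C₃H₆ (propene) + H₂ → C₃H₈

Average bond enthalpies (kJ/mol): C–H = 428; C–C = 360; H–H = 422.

D(C=C) ≈ 593 kJ/mol

Let D be the C=C bond energy.
Σ(broken) = 1×360 + 6×428 + 1×D + 1×422 = 3350 + D
Σ(formed) = 2×360 + 8×428 = 4144
ΔH = Σ(broken) − Σ(formed) = (3350 + D) − (4144) = −794 + D
Setting this equal to −201 kJ gives D = 593 kJ/mol.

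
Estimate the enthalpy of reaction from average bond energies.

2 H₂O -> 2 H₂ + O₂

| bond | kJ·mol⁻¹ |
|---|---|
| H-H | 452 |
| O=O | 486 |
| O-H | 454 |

ΔH ≈ +426 kJ

Bonds broken (reactants):
  O-H: 4 × 454 = 1816
  Σ(broken) = 1816 kJ
Bonds formed (products):
  H-H: 2 × 452 = 904
  O=O: 1 × 486 = 486
  Σ(formed) = 1390 kJ
ΔH = Σ(broken) − Σ(formed) = 1816 − 1390 = +426 kJ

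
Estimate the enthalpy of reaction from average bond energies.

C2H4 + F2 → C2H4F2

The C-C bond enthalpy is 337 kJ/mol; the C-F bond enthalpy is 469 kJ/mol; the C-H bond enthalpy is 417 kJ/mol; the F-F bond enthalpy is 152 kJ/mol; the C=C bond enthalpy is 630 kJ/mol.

Bonds broken (reactants):
  C-H: 4 × 417 = 1668
  C=C: 1 × 630 = 630
  F-F: 1 × 152 = 152
  Σ(broken) = 2450 kJ
Bonds formed (products):
  C-C: 1 × 337 = 337
  C-F: 2 × 469 = 938
  C-H: 4 × 417 = 1668
  Σ(formed) = 2943 kJ
ΔH = Σ(broken) − Σ(formed) = 2450 − 2943 = −493 kJ

ΔH ≈ −493 kJ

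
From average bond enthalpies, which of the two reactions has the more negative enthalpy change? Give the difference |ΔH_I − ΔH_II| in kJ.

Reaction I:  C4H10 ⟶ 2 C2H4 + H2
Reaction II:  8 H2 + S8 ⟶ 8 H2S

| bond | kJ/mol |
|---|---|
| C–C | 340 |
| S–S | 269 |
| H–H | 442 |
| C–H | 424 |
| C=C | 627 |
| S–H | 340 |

Reaction I, by 76 kJ

Reaction I:
  Bonds broken (reactants):
    C–C: 3 × 340 = 1020
    C–H: 10 × 424 = 4240
    Σ(broken) = 5260 kJ
  Bonds formed (products):
    C–H: 8 × 424 = 3392
    C=C: 2 × 627 = 1254
    H–H: 1 × 442 = 442
    Σ(formed) = 5088 kJ
  ΔH_I = 5260 − 5088 = +172 kJ
Reaction II:
  Bonds broken (reactants):
    H–H: 8 × 442 = 3536
    S–S: 8 × 269 = 2152
    Σ(broken) = 5688 kJ
  Bonds formed (products):
    S–H: 16 × 340 = 5440
    Σ(formed) = 5440 kJ
  ΔH_II = 5688 − 5440 = +248 kJ
ΔH_I − ΔH_II = −76 kJ, so reaction I has the more negative ΔH; |ΔH_I − ΔH_II| = 76 kJ.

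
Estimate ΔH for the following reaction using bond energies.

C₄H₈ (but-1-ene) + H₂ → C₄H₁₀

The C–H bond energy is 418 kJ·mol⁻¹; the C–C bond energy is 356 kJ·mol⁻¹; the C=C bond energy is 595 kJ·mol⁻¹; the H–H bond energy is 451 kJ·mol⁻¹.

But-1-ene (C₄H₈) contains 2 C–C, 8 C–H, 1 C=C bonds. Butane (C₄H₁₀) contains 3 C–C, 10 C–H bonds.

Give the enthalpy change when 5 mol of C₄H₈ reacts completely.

ΔH = −730 kJ

Bonds broken (reactants):
  C–C: 2 × 356 = 712
  C–H: 8 × 418 = 3344
  C=C: 1 × 595 = 595
  H–H: 1 × 451 = 451
  Σ(broken) = 5102 kJ
Bonds formed (products):
  C–C: 3 × 356 = 1068
  C–H: 10 × 418 = 4180
  Σ(formed) = 5248 kJ
ΔH = Σ(broken) − Σ(formed) = 5102 − 5248 = −146 kJ
For 5× the reaction as written: 5 × (−146) = −730 kJ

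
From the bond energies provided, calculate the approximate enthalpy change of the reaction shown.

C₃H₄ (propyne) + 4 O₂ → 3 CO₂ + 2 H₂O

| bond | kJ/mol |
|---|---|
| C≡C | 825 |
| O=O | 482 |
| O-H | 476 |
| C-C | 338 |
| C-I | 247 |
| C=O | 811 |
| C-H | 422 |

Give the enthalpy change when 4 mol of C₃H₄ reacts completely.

ΔH = −7964 kJ

Bonds broken (reactants):
  C≡C: 1 × 825 = 825
  C-C: 1 × 338 = 338
  C-H: 4 × 422 = 1688
  O=O: 4 × 482 = 1928
  Σ(broken) = 4779 kJ
Bonds formed (products):
  C=O: 6 × 811 = 4866
  O-H: 4 × 476 = 1904
  Σ(formed) = 6770 kJ
ΔH = Σ(broken) − Σ(formed) = 4779 − 6770 = −1991 kJ
For 4× the reaction as written: 4 × (−1991) = −7964 kJ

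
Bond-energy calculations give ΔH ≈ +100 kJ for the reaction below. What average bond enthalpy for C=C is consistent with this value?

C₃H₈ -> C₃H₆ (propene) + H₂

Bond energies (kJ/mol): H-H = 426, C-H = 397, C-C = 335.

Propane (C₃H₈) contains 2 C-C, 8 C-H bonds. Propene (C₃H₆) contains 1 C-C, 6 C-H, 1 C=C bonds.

D(C=C) ≈ 603 kJ/mol

Let D be the C=C bond energy.
Σ(broken) = 2×335 + 8×397 = 3846
Σ(formed) = 1×335 + 6×397 + 1×D + 1×426 = 3143 + D
ΔH = Σ(broken) − Σ(formed) = (3846) − (3143 + D) = +703 − D
Setting this equal to +100 kJ gives D = 603 kJ/mol.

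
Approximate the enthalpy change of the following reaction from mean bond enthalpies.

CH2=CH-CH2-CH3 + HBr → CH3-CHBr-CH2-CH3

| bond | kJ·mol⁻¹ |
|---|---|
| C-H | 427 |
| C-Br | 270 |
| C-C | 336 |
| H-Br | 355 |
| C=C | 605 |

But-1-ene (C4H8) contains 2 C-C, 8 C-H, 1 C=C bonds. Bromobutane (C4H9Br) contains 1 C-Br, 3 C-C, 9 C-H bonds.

ΔH ≈ −73 kJ

Bonds broken (reactants):
  C-C: 2 × 336 = 672
  C-H: 8 × 427 = 3416
  C=C: 1 × 605 = 605
  H-Br: 1 × 355 = 355
  Σ(broken) = 5048 kJ
Bonds formed (products):
  C-Br: 1 × 270 = 270
  C-C: 3 × 336 = 1008
  C-H: 9 × 427 = 3843
  Σ(formed) = 5121 kJ
ΔH = Σ(broken) − Σ(formed) = 5048 − 5121 = −73 kJ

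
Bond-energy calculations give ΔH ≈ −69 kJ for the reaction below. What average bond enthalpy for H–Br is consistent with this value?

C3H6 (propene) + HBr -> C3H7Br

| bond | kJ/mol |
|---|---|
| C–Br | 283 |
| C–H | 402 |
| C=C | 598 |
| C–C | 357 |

Let D be the H–Br bond energy.
Σ(broken) = 1×357 + 6×402 + 1×598 + 1×D = 3367 + D
Σ(formed) = 1×283 + 2×357 + 7×402 = 3811
ΔH = Σ(broken) − Σ(formed) = (3367 + D) − (3811) = −444 + D
Setting this equal to −69 kJ gives D = 375 kJ/mol.

D(H–Br) ≈ 375 kJ/mol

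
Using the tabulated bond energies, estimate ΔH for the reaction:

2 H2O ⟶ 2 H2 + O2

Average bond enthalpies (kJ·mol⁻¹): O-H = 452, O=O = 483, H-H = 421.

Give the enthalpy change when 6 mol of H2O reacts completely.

Bonds broken (reactants):
  O-H: 4 × 452 = 1808
  Σ(broken) = 1808 kJ
Bonds formed (products):
  H-H: 2 × 421 = 842
  O=O: 1 × 483 = 483
  Σ(formed) = 1325 kJ
ΔH = Σ(broken) − Σ(formed) = 1808 − 1325 = +483 kJ
For 3× the reaction as written: 3 × (+483) = +1449 kJ

ΔH = +1449 kJ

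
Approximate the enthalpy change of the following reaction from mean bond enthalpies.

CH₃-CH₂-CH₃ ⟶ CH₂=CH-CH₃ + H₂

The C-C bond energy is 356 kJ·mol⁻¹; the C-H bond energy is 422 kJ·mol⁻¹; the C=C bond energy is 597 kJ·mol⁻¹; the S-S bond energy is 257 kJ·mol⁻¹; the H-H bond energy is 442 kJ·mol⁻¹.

Bonds broken (reactants):
  C-C: 2 × 356 = 712
  C-H: 8 × 422 = 3376
  Σ(broken) = 4088 kJ
Bonds formed (products):
  C-C: 1 × 356 = 356
  C-H: 6 × 422 = 2532
  C=C: 1 × 597 = 597
  H-H: 1 × 442 = 442
  Σ(formed) = 3927 kJ
ΔH = Σ(broken) − Σ(formed) = 4088 − 3927 = +161 kJ

ΔH ≈ +161 kJ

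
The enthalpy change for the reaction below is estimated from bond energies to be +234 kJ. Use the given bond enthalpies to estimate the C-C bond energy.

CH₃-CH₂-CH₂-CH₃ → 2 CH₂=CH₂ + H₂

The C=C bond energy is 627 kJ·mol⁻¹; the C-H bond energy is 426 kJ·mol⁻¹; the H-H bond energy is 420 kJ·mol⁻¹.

D(C-C) ≈ 352 kJ/mol

Let D be the C-C bond energy.
Σ(broken) = 3×D + 10×426 = 4260 + 3D
Σ(formed) = 8×426 + 2×627 + 1×420 = 5082
ΔH = Σ(broken) − Σ(formed) = (4260 + 3D) − (5082) = −822 + 3D
Setting this equal to +234 kJ gives 3D = 1056, so D = 352 kJ/mol.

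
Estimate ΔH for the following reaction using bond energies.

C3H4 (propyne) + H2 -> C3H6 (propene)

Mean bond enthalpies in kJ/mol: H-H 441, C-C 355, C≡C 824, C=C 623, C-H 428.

ΔH ≈ −214 kJ

Bonds broken (reactants):
  C≡C: 1 × 824 = 824
  C-C: 1 × 355 = 355
  C-H: 4 × 428 = 1712
  H-H: 1 × 441 = 441
  Σ(broken) = 3332 kJ
Bonds formed (products):
  C-C: 1 × 355 = 355
  C-H: 6 × 428 = 2568
  C=C: 1 × 623 = 623
  Σ(formed) = 3546 kJ
ΔH = Σ(broken) − Σ(formed) = 3332 − 3546 = −214 kJ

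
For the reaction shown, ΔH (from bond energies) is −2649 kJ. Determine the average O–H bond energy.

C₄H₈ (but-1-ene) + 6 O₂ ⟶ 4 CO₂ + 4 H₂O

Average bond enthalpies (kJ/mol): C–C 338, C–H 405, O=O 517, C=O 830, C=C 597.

Let D be the O–H bond energy.
Σ(broken) = 2×338 + 8×405 + 1×597 + 6×517 = 7615
Σ(formed) = 8×830 + 8×D = 6640 + 8D
ΔH = Σ(broken) − Σ(formed) = (7615) − (6640 + 8D) = +975 − 8D
Setting this equal to −2649 kJ gives 8D = 3624, so D = 453 kJ/mol.

D(O–H) ≈ 453 kJ/mol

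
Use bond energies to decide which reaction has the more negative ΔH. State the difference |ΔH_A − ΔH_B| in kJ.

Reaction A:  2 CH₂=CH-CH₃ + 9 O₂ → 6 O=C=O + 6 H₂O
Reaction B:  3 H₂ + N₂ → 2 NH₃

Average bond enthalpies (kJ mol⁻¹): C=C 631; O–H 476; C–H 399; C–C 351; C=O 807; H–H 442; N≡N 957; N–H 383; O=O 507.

Reaction A:
  Bonds broken (reactants):
    C–C: 2 × 351 = 702
    C–H: 12 × 399 = 4788
    C=C: 2 × 631 = 1262
    O=O: 9 × 507 = 4563
    Σ(broken) = 11315 kJ
  Bonds formed (products):
    C=O: 12 × 807 = 9684
    O–H: 12 × 476 = 5712
    Σ(formed) = 15396 kJ
  ΔH_A = 11315 − 15396 = −4081 kJ
Reaction B:
  Bonds broken (reactants):
    H–H: 3 × 442 = 1326
    N≡N: 1 × 957 = 957
    Σ(broken) = 2283 kJ
  Bonds formed (products):
    N–H: 6 × 383 = 2298
    Σ(formed) = 2298 kJ
  ΔH_B = 2283 − 2298 = −15 kJ
ΔH_A − ΔH_B = −4066 kJ, so reaction A has the more negative ΔH; |ΔH_A − ΔH_B| = 4066 kJ.

Reaction A, by 4066 kJ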